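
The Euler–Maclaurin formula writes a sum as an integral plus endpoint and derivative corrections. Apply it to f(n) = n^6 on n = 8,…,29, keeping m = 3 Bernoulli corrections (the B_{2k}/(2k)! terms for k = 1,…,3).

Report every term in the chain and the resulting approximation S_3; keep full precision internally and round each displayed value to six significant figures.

The integral term ∫_8^29 x^6 dx = 2.46397e+09.
Endpoint term: (f(8) + f(29))/2 = (262144 + 5.94823e+08)/2 = 2.97543e+08.
Running total after boundary: 2.76151e+09.
k=1: B_{2}/(2)! × [f^{(1)}(29) − f^{(1)}(8)] = 1/12 × (1.23067e+08 − 196608) = 1.02392e+07.
Partial sum through k=1: 2.77175e+09.
k=2: B_{4}/(4)! × [f^{(3)}(29) − f^{(3)}(8)] = −1/720 × (2.92668e+06 − 61440.0) = -3979.50.
Partial sum through k=2: 2.77175e+09.
k=3: B_{6}/(6)! × [f^{(5)}(29) − f^{(5)}(8)] = 1/30240 × (20880.0 − 5760.00) = 0.500000.

S_3 ≈ 2.77175e+09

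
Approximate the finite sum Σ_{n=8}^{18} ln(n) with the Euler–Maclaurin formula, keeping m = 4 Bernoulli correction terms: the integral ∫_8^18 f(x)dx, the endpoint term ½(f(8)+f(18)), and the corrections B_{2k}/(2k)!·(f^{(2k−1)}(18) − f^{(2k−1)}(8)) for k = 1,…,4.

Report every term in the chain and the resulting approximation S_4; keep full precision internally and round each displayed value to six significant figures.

The integral term ∫_8^18 ln(x) dx = 25.3912.
Endpoint term: (f(8) + f(18))/2 = (2.07944 + 2.89037)/2 = 2.48491.
Running total after boundary: 27.8761.
Order-1 term: 1/12 · (0.0555556 − 0.125000) = -0.00578704.
After k=1: 27.8703.
Order-2 term: −1/720 · (0.000342936 − 0.00390625) = 4.94905e-06.
After k=2: 27.8703.
Order-3 term: 1/30240 · (1.27013e-05 − 0.000732422) = -2.38003e-08.
After k=3: 27.8703.
Order-4 term: −1/1209600 · (1.17605e-06 − 0.000343323) = 2.82859e-10.

S_4 ≈ 27.8703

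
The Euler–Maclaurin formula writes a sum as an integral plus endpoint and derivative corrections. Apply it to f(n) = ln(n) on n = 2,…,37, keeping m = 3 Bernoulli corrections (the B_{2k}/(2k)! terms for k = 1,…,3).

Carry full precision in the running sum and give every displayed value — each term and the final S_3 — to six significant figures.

S_3 ≈ 99.3306

∫_2^37 ln(x) dx evaluates to 97.2177.
½[f(2) + f(37)] = ½[0.693147 + 3.61092] = 2.15203.
Integral + boundary = 99.3697.
Correction k=1: B_{2}/2! · (f^{(1)}(37) − f^{(1)}(2)) = 1/12 · (0.0270270 − 0.500000) = -0.0394144.
Running total after k=1: 99.3303.
Correction k=2: B_{4}/4! · (f^{(3)}(37) − f^{(3)}(2)) = −1/720 · (3.94843e-05 − 0.250000) = 0.000347167.
Running total after k=2: 99.3306.
Correction k=3: B_{6}/6! · (f^{(5)}(37) − f^{(5)}(2)) = 1/30240 · (3.46101e-07 − 0.750000) = -2.48016e-05.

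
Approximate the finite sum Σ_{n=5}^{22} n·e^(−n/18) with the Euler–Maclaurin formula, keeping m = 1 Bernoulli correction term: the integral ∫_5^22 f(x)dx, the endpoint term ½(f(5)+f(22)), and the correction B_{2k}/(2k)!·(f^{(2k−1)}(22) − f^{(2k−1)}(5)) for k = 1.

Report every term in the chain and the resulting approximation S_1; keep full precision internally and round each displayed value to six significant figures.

S_1 ≈ 106.580

Integral: ∫_5^22 x·e^(−x/18) dx = 101.497.
½[f(5) + f(22)] = ½[3.78733 + 6.48065] = 5.13399.
Running total after boundary: 106.631.
Correction k=1: B_{2}/2! · (f^{(1)}(22) − f^{(1)}(5)) = 1/12 · (-0.0654611 − 0.547058) = -0.0510433.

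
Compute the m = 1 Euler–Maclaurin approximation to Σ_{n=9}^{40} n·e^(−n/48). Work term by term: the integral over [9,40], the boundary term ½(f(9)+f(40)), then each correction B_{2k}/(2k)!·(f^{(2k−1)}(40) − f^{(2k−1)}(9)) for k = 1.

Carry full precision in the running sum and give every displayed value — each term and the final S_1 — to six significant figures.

The integral term ∫_9^40 x·e^(−x/48) dx = 432.481.
½[f(9) + f(40)] = ½[7.46126 + 17.3839] = 12.4226.
Integral + boundary = 444.903.
Order-1 term: 1/12 · (0.0724330 − 0.673586) = -0.0500961.

S_1 ≈ 444.853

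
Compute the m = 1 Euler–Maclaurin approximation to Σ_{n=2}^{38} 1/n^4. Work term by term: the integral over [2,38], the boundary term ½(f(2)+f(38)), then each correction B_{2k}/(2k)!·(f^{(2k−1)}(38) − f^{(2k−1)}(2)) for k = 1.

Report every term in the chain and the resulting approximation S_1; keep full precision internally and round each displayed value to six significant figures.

Integral: ∫_2^38 1/x^4 dx = 0.0416606.
Endpoint term: (f(2) + f(38))/2 = (0.0625000 + 4.79585e-07)/2 = 0.0312502.
Running total after boundary: 0.0729108.
k=1: B_{2}/(2)! × [f^{(1)}(38) − f^{(1)}(2)] = 1/12 × (-5.04826e-08 − (-0.125000)) = 0.0104167.

S_1 ≈ 0.0833275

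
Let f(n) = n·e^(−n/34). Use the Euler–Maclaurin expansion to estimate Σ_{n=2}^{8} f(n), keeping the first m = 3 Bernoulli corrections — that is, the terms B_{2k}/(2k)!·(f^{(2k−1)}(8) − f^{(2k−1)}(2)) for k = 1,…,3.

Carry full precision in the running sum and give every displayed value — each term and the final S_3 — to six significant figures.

Integral: ∫_2^8 x·e^(−x/34) dx = 25.4735.
Boundary: ½(f(2) + f(8)) = ½(1.88575 + 6.32271) = 4.10423.
Integral + boundary = 29.5778.
Correction k=1: B_{2}/2! · (f^{(1)}(8) − f^{(1)}(2)) = 1/12 · (0.604376 − 0.887410) = -0.0235861.
After k=1: 29.5542.
Correction k=2: B_{4}/4! · (f^{(3)}(8) − f^{(3)}(2)) = −1/720 · (0.00189018 − 0.00239892) = 7.06583e-07.
After k=2: 29.5542.
Correction k=3: B_{6}/6! · (f^{(5)}(8) − f^{(5)}(2)) = 1/30240 · (2.81795e-06 − 3.48633e-06) = -2.21023e-11.

S_3 ≈ 29.5542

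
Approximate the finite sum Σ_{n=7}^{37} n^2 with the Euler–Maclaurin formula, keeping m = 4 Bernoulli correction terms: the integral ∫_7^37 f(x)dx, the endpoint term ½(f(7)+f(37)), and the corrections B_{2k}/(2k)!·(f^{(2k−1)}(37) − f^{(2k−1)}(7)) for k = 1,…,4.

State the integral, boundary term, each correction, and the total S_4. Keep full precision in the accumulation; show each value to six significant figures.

S_4 ≈ 17484.0

Integral: ∫_7^37 x^2 dx = 16770.0.
½[f(7) + f(37)] = ½[49.0000 + 1369.00] = 709.000.
Running total after boundary: 17479.0.
Order-1 term: 1/12 · (74.0000 − 14.0000) = 5.00000.
After k=1: 17484.0.
Order-2 term: −1/720 · (0.00000 − 0.00000) = 0.00000.
After k=2: 17484.0.
Order-3 term: 1/30240 · (0.00000 − 0.00000) = 0.00000.
After k=3: 17484.0.
Order-4 term: −1/1209600 · (0.00000 − 0.00000) = 0.00000.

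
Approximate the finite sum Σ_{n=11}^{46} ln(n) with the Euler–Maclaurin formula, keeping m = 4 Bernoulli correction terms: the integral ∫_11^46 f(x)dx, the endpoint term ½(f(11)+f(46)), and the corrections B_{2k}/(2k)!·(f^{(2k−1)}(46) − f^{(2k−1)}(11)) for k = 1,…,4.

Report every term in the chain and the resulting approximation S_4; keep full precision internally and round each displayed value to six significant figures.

S_4 ≈ 117.848

Integral: ∫_11^46 ln(x) dx = 114.741.
Boundary: ½(f(11) + f(46)) = ½(2.39790 + 3.82864) = 3.11327.
So far: 117.854.
Correction k=1: B_{2}/2! · (f^{(1)}(46) − f^{(1)}(11)) = 1/12 · (0.0217391 − 0.0909091) = -0.00576416.
Running total after k=1: 117.848.
Correction k=2: B_{4}/4! · (f^{(3)}(46) − f^{(3)}(11)) = −1/720 · (2.05474e-05 − 0.00150263) = 2.05845e-06.
Running total after k=2: 117.848.
Correction k=3: B_{6}/6! · (f^{(5)}(46) − f^{(5)}(11)) = 1/30240 · (1.16526e-07 − 0.000149021) = -4.92409e-09.
Running total after k=3: 117.848.
Correction k=4: B_{8}/8! · (f^{(7)}(46) − f^{(7)}(11)) = −1/1209600 · (1.65207e-09 − 3.69474e-05) = 3.05438e-11.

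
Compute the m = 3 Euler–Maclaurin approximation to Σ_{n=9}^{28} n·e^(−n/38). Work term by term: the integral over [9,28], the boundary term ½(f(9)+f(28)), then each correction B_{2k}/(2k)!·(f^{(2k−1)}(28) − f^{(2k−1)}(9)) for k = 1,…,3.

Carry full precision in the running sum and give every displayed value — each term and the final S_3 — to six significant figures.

S_3 ≈ 219.187

The integral term ∫_9^28 x·e^(−x/38) dx = 208.975.
Boundary: ½(f(9) + f(28)) = ½(7.10204 + 13.4014) = 10.2517.
So far: 219.226.
k=1: B_{2}/(2)! × [f^{(1)}(28) − f^{(1)}(9)] = 1/12 × (0.125953 − 0.602220) = -0.0396889.
After k=1: 219.187.
k=2: B_{4}/(4)! × [f^{(3)}(28) − f^{(3)}(9)] = −1/720 × (0.000750138 − 0.00151001) = 1.05538e-06.
After k=2: 219.187.
k=3: B_{6}/(6)! × [f^{(5)}(28) − f^{(5)}(9)] = 1/30240 × (9.78567e-07 − 1.80261e-06) = -2.72500e-11.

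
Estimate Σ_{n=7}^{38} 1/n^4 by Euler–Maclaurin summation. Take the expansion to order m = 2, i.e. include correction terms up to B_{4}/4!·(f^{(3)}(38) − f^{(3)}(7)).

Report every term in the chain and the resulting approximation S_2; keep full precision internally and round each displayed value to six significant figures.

∫_7^38 1/x^4 dx evaluates to 0.000965743.
Endpoint term: (f(7) + f(38))/2 = (0.000416493 + 4.79585e-07)/2 = 0.000208486.
So far: 0.00117423.
Correction k=1: B_{2}/2! · (f^{(1)}(38) − f^{(1)}(7)) = 1/12 · (-5.04826e-08 − (-0.000237996)) = 1.98288e-05.
Running total after k=1: 0.00119406.
Correction k=2: B_{4}/4! · (f^{(3)}(38) − f^{(3)}(7)) = −1/720 · (-1.04881e-09 − (-0.000145712)) = -2.02376e-07.

S_2 ≈ 0.00119386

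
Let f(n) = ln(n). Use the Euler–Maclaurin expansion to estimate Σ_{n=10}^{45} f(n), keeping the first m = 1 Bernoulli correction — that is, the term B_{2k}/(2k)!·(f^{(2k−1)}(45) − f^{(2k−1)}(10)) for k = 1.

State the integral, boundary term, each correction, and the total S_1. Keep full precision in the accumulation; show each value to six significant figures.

Integral: ∫_10^45 ln(x) dx = 113.274.
Boundary: ½(f(10) + f(45)) = ½(2.30259 + 3.80666) = 3.05462.
Integral + boundary = 116.329.
Correction k=1: B_{2}/2! · (f^{(1)}(45) − f^{(1)}(10)) = 1/12 · (0.0222222 − 0.100000) = -0.00648148.

S_1 ≈ 116.322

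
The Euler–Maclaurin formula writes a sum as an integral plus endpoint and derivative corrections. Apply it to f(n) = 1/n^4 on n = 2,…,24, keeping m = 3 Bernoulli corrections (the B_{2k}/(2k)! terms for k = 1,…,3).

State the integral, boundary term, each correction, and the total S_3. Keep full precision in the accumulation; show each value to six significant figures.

S_3 ≈ 0.0824426

The integral term ∫_2^24 1/x^4 dx = 0.0416426.
Endpoint term: (f(2) + f(24))/2 = (0.0625000 + 3.01408e-06)/2 = 0.0312515.
So far: 0.0728941.
Correction k=1: B_{2}/2! · (f^{(1)}(24) − f^{(1)}(2)) = 1/12 · (-5.02347e-07 − (-0.125000)) = 0.0104166.
Running total after k=1: 0.0833107.
Correction k=2: B_{4}/4! · (f^{(3)}(24) − f^{(3)}(2)) = −1/720 · (-2.61639e-08 − (-0.937500)) = -0.00130208.
Running total after k=2: 0.0820086.
Correction k=3: B_{6}/6! · (f^{(5)}(24) − f^{(5)}(2)) = 1/30240 · (-2.54371e-09 − (-13.1250)) = 0.000434028.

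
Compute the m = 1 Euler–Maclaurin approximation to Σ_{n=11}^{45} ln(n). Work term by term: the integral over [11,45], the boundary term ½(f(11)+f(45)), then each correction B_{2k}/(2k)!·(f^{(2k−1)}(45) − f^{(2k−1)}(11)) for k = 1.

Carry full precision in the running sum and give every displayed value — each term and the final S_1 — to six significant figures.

S_1 ≈ 114.020

Integral: ∫_11^45 ln(x) dx = 110.923.
Endpoint term: (f(11) + f(45))/2 = (2.39790 + 3.80666)/2 = 3.10228.
So far: 114.025.
Correction k=1: B_{2}/2! · (f^{(1)}(45) − f^{(1)}(11)) = 1/12 · (0.0222222 − 0.0909091) = -0.00572391.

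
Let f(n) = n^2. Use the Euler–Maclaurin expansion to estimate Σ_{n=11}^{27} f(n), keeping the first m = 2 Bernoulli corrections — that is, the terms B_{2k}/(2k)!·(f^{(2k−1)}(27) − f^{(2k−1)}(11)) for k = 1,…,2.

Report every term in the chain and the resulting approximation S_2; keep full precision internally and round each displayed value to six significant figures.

∫_11^27 x^2 dx evaluates to 6117.33.
½[f(11) + f(27)] = ½[121.000 + 729.000] = 425.000.
Integral + boundary = 6542.33.
Order-1 term: 1/12 · (54.0000 − 22.0000) = 2.66667.
Running total after k=1: 6545.00.
Order-2 term: −1/720 · (0.00000 − 0.00000) = 0.00000.

S_2 ≈ 6545.00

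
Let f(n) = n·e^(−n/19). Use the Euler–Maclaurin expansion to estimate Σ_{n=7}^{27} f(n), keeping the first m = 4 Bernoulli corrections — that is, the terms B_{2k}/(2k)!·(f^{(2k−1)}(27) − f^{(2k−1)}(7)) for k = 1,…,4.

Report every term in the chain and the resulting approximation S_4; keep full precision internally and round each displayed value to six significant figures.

Integral: ∫_7^27 x·e^(−x/19) dx = 130.726.
½[f(7) + f(27)] = ½[4.84278 + 6.51941] = 5.68110.
Running total after boundary: 136.407.
k=1: B_{2}/(2)! × [f^{(1)}(27) − f^{(1)}(7)] = 1/12 × (-0.101667 − 0.436943) = -0.0448842.
After k=1: 136.362.
k=2: B_{4}/(4)! × [f^{(3)}(27) − f^{(3)}(7)] = −1/720 × (0.00105610 − 0.00504320) = 5.53764e-06.
After k=2: 136.362.
k=3: B_{6}/(6)! × [f^{(5)}(27) − f^{(5)}(7)] = 1/30240 × (6.63110e-06 − 2.45873e-05) = -5.93791e-10.
After k=3: 136.362.
k=4: B_{8}/(8)! × [f^{(7)}(27) − f^{(7)}(7)] = −1/1209600 × (2.86336e-08 − 9.75196e-08) = 5.69495e-14.

S_4 ≈ 136.362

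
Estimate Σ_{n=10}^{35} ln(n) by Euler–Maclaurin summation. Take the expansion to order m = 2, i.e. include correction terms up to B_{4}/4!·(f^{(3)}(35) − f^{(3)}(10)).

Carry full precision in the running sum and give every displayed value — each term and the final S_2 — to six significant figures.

S_2 ≈ 79.3343

The integral term ∫_10^35 ln(x) dx = 76.4113.
Boundary: ½(f(10) + f(35)) = ½(2.30259 + 3.55535) = 2.92897.
Running total after boundary: 79.3403.
Correction k=1: B_{2}/2! · (f^{(1)}(35) − f^{(1)}(10)) = 1/12 · (0.0285714 − 0.100000) = -0.00595238.
Running total after k=1: 79.3343.
Correction k=2: B_{4}/4! · (f^{(3)}(35) − f^{(3)}(10)) = −1/720 · (4.66472e-05 − 0.00200000) = 2.71299e-06.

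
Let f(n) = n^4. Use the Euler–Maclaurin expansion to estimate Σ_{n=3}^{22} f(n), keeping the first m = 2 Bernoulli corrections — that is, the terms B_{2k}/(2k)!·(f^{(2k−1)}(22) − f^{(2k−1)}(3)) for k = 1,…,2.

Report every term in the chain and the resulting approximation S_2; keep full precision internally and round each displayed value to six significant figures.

Integral: ∫_3^22 x^4 dx = 1.03068e+06.
Boundary: ½(f(3) + f(22)) = ½(81.0000 + 234256) = 117168.
Integral + boundary = 1.14785e+06.
Order-1 term: 1/12 · (42592.0 − 108.000) = 3540.33.
Running total after k=1: 1.15139e+06.
Order-2 term: −1/720 · (528.000 − 72.0000) = -0.633333.

S_2 ≈ 1.15139e+06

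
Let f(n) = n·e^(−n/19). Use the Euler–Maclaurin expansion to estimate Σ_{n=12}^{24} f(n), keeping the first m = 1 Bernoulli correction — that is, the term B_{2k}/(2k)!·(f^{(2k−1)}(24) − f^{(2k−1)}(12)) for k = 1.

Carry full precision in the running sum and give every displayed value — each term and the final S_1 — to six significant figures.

S_1 ≈ 88.7481

The integral term ∫_12^24 x·e^(−x/19) dx = 82.1870.
Boundary: ½(f(12) + f(24)) = ½(6.38102 + 6.78623) = 6.58363.
Running total after boundary: 88.7706.
Correction k=1: B_{2}/2! · (f^{(1)}(24) − f^{(1)}(12)) = 1/12 · (-0.0744104 − 0.195908) = -0.0225266.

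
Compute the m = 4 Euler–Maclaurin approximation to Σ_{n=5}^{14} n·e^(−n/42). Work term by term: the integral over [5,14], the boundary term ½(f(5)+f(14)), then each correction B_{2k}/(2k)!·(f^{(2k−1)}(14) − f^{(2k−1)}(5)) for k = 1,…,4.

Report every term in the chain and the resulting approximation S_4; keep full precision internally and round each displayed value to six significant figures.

S_4 ≈ 74.3773

The integral term ∫_5^14 x·e^(−x/42) dx = 67.1675.
Boundary: ½(f(5) + f(14)) = ½(4.43883 + 10.0314) = 7.23513.
Running total after boundary: 74.4026.
k=1: B_{2}/(2)! × [f^{(1)}(14) − f^{(1)}(5)] = 1/12 × (0.477688 − 0.782079) = -0.0253660.
Running total after k=1: 74.3773.
k=2: B_{4}/(4)! × [f^{(3)}(14) − f^{(3)}(5)] = −1/720 × (0.00108319 − 0.00144989) = 5.09307e-07.
Running total after k=2: 74.3773.
k=3: B_{6}/(6)! × [f^{(5)}(14) − f^{(5)}(5)] = 1/30240 × (1.07459e-06 − 1.39253e-06) = -1.05138e-11.
Running total after k=3: 74.3773.
k=4: B_{8}/(8)! × [f^{(7)}(14) − f^{(7)}(5)] = −1/1209600 × (8.70258e-10 − 1.11289e-09) = 2.00586e-16.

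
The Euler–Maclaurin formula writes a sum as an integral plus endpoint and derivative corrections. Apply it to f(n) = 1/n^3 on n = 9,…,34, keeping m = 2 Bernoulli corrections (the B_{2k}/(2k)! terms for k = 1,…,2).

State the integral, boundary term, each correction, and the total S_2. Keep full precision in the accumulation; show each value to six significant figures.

∫_9^34 1/x^3 dx evaluates to 0.00574031.
Endpoint term: (f(9) + f(34))/2 = (0.00137174 + 2.54427e-05)/2 = 0.000698592.
Running total after boundary: 0.00643891.
k=1: B_{2}/(2)! × [f^{(1)}(34) − f^{(1)}(9)] = 1/12 × (-2.24494e-06 − (-0.000457247)) = 3.79169e-05.
After k=1: 0.00647682.
k=2: B_{4}/(4)! × [f^{(3)}(34) − f^{(3)}(9)] = −1/720 × (-3.88399e-08 − (-0.000112901)) = -1.56752e-07.

S_2 ≈ 0.00647667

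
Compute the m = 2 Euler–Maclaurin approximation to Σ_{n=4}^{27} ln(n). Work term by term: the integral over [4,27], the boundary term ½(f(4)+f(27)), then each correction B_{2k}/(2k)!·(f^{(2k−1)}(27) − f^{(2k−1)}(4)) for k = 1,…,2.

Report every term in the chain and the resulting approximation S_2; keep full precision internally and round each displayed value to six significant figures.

The integral term ∫_4^27 ln(x) dx = 60.4424.
Endpoint term: (f(4) + f(27))/2 = (1.38629 + 3.29584)/2 = 2.34107.
Running total after boundary: 62.7835.
Order-1 term: 1/12 · (0.0370370 − 0.250000) = -0.0177469.
After k=1: 62.7657.
Order-2 term: −1/720 · (0.000101611 − 0.0312500) = 4.32617e-05.

S_2 ≈ 62.7658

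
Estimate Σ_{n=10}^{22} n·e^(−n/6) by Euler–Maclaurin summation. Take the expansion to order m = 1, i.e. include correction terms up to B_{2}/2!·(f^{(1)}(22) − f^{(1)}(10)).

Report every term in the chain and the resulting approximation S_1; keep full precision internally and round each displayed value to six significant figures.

The integral term ∫_10^22 x·e^(−x/6) dx = 13.8377.
½[f(10) + f(22)] = ½[1.88876 + 0.562354] = 1.22555.
So far: 15.0633.
Correction k=1: B_{2}/2! · (f^{(1)}(22) − f^{(1)}(10)) = 1/12 · (-0.0681641 − (-0.125917)) = 0.00481275.

S_1 ≈ 15.0681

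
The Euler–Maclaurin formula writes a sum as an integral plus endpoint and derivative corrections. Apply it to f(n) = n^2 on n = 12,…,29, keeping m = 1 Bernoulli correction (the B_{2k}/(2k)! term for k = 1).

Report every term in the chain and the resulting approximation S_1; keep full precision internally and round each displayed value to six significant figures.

Integral: ∫_12^29 x^2 dx = 7553.67.
½[f(12) + f(29)] = ½[144.000 + 841.000] = 492.500.
So far: 8046.17.
k=1: B_{2}/(2)! × [f^{(1)}(29) − f^{(1)}(12)] = 1/12 × (58.0000 − 24.0000) = 2.83333.

S_1 ≈ 8049.00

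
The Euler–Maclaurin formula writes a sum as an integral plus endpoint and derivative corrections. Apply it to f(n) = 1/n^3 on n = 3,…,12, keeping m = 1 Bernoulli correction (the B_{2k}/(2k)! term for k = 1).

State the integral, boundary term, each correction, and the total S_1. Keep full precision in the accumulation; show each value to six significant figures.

S_1 ≈ 0.0739656

Integral: ∫_3^12 1/x^3 dx = 0.0520833.
Boundary: ½(f(3) + f(12)) = ½(0.0370370 + 0.000578704) = 0.0188079.
Running total after boundary: 0.0708912.
k=1: B_{2}/(2)! × [f^{(1)}(12) − f^{(1)}(3)] = 1/12 × (-0.000144676 − (-0.0370370)) = 0.00307436.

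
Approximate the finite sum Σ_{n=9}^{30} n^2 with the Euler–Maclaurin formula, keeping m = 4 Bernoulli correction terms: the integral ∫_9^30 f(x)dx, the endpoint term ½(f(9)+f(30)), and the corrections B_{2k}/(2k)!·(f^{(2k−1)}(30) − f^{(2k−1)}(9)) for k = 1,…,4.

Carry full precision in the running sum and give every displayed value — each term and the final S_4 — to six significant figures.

Integral: ∫_9^30 x^2 dx = 8757.00.
Endpoint term: (f(9) + f(30))/2 = (81.0000 + 900.000)/2 = 490.500.
Integral + boundary = 9247.50.
Order-1 term: 1/12 · (60.0000 − 18.0000) = 3.50000.
Running total after k=1: 9251.00.
Order-2 term: −1/720 · (0.00000 − 0.00000) = 0.00000.
Running total after k=2: 9251.00.
Order-3 term: 1/30240 · (0.00000 − 0.00000) = 0.00000.
Running total after k=3: 9251.00.
Order-4 term: −1/1209600 · (0.00000 − 0.00000) = 0.00000.

S_4 ≈ 9251.00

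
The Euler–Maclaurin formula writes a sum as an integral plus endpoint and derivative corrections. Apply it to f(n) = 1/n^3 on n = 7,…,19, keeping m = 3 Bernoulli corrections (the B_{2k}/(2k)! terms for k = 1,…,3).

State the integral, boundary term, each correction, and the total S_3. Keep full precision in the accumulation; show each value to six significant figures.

S_3 ≈ 0.0104512

∫_7^19 1/x^3 dx evaluates to 0.00881904.
Endpoint term: (f(7) + f(19))/2 = (0.00291545 + 0.000145794)/2 = 0.00153062.
Integral + boundary = 0.0103497.
Correction k=1: B_{2}/2! · (f^{(1)}(19) − f^{(1)}(7)) = 1/12 · (-2.30201e-05 − (-0.00124948)) = 0.000102205.
Partial sum through k=1: 0.0104519.
Correction k=2: B_{4}/4! · (f^{(3)}(19) − f^{(3)}(7)) = −1/720 · (-1.27535e-06 − (-0.000509992)) = -7.06550e-07.
Partial sum through k=2: 0.0104512.
Correction k=3: B_{6}/6! · (f^{(5)}(19) − f^{(5)}(7)) = 1/30240 · (-1.48379e-07 − (-0.000437136)) = 1.44506e-08.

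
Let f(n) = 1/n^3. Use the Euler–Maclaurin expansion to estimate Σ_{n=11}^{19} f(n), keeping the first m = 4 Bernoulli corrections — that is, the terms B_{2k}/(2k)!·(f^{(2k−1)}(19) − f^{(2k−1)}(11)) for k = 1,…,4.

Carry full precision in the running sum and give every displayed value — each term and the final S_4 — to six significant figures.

S_4 ≈ 0.00321086

Integral: ∫_11^19 1/x^3 dx = 0.00274719.
Boundary: ½(f(11) + f(19)) = ½(0.000751315 + 0.000145794) = 0.000448554.
So far: 0.00319574.
Correction k=1: B_{2}/2! · (f^{(1)}(19) − f^{(1)}(11)) = 1/12 · (-2.30201e-05 − (-0.000204904)) = 1.51570e-05.
After k=1: 0.00321090.
Correction k=2: B_{4}/4! · (f^{(3)}(19) − f^{(3)}(11)) = −1/720 · (-1.27535e-06 − (-3.38684e-05)) = -4.52682e-08.
After k=2: 0.00321086.
Correction k=3: B_{6}/6! · (f^{(5)}(19) − f^{(5)}(11)) = 1/30240 · (-1.48379e-07 − (-1.17560e-05)) = 3.83849e-10.
After k=3: 0.00321086.
Correction k=4: B_{8}/8! · (f^{(7)}(19) − f^{(7)}(11)) = −1/1209600 · (-2.95935e-08 − (-6.99530e-06)) = -5.75868e-12.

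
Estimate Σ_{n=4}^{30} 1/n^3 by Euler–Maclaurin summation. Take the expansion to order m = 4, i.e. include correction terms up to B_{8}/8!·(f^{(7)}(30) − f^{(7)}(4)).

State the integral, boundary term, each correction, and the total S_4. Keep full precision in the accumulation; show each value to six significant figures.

S_4 ≈ 0.0394825

∫_4^30 1/x^3 dx evaluates to 0.0306944.
Endpoint term: (f(4) + f(30))/2 = (0.0156250 + 3.70370e-05)/2 = 0.00783102.
So far: 0.0385255.
k=1: B_{2}/(2)! × [f^{(1)}(30) − f^{(1)}(4)] = 1/12 × (-3.70370e-06 − (-0.0117188)) = 0.000976254.
Running total after k=1: 0.0395017.
k=2: B_{4}/(4)! × [f^{(3)}(30) − f^{(3)}(4)] = −1/720 × (-8.23045e-08 − (-0.0146484)) = -2.03449e-05.
Running total after k=2: 0.0394814.
k=3: B_{6}/(6)! × [f^{(5)}(30) − f^{(5)}(4)] = 1/30240 × (-3.84088e-09 − (-0.0384521)) = 1.27157e-06.
Running total after k=3: 0.0394826.
k=4: B_{8}/(8)! × [f^{(7)}(30) − f^{(7)}(4)] = −1/1209600 × (-3.07270e-10 − (-0.173035)) = -1.43051e-07.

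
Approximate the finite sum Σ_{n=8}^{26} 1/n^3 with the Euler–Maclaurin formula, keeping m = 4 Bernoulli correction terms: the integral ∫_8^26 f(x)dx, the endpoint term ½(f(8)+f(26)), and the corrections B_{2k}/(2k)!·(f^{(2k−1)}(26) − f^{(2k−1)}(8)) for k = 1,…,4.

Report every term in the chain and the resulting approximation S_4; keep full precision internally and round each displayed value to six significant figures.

S_4 ≈ 0.00813804

The integral term ∫_8^26 1/x^3 dx = 0.00707286.
Endpoint term: (f(8) + f(26))/2 = (0.00195312 + 5.68958e-05)/2 = 0.00100501.
Integral + boundary = 0.00807787.
Order-1 term: 1/12 · (-6.56490e-06 − (-0.000732422)) = 6.04881e-05.
After k=1: 0.00813835.
Order-2 term: −1/720 · (-1.94228e-07 − (-0.000228882)) = -3.17622e-07.
After k=2: 0.00813804.
Order-3 term: 1/30240 · (-1.20674e-08 − (-0.000150204)) = 4.96665e-09.
After k=3: 0.00813804.
Order-4 term: −1/1209600 · (-1.28529e-09 − (-0.000168979)) = -1.39697e-10.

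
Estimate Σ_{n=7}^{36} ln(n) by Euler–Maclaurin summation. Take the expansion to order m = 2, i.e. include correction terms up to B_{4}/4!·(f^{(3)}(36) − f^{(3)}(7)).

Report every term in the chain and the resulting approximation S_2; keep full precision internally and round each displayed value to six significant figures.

The integral term ∫_7^36 ln(x) dx = 86.3853.
Boundary: ½(f(7) + f(36)) = ½(1.94591 + 3.58352) = 2.76471.
Running total after boundary: 89.1500.
Order-1 term: 1/12 · (0.0277778 − 0.142857) = -0.00958995.
Partial sum through k=1: 89.1404.
Order-2 term: −1/720 · (4.28669e-05 − 0.00583090) = 8.03894e-06.

S_2 ≈ 89.1404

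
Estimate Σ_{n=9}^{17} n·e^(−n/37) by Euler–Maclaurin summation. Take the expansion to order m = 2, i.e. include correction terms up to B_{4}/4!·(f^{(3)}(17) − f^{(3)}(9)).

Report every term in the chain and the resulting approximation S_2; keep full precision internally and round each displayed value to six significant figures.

The integral term ∫_9^17 x·e^(−x/37) dx = 72.5188.
½[f(9) + f(17)] = ½[7.05673 + 10.7376] = 8.89718.
Running total after boundary: 81.4159.
Order-1 term: 1/12 · (0.341419 − 0.593358) = -0.0209950.
After k=1: 81.3950.
Order-2 term: −1/720 · (0.00117215 − 0.00157890) = 5.64941e-07.

S_2 ≈ 81.3950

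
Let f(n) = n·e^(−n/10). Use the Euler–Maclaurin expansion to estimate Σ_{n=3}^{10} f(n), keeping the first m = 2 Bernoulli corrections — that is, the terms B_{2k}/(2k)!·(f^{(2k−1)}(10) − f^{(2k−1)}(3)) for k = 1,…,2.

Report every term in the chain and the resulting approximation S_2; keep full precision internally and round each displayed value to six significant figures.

The integral term ∫_3^10 x·e^(−x/10) dx = 22.7305.
½[f(3) + f(10)] = ½[2.22245 + 3.67879] = 2.95062.
Integral + boundary = 25.6811.
Correction k=1: B_{2}/2! · (f^{(1)}(10) − f^{(1)}(3)) = 1/12 · (0.00000 − 0.518573) = -0.0432144.
After k=1: 25.6379.
Correction k=2: B_{4}/4! · (f^{(3)}(10) − f^{(3)}(3)) = −1/720 · (0.00735759 − 0.0200021) = 1.75618e-05.

S_2 ≈ 25.6379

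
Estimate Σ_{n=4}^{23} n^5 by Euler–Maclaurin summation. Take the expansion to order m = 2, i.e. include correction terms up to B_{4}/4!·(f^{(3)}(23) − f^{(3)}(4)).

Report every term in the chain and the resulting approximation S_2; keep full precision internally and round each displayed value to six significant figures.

S_2 ≈ 2.80071e+07

∫_4^23 x^5 dx evaluates to 2.46720e+07.
Endpoint term: (f(4) + f(23))/2 = (1024.00 + 6.43634e+06)/2 = 3.21868e+06.
So far: 2.78906e+07.
k=1: B_{2}/(2)! × [f^{(1)}(23) − f^{(1)}(4)] = 1/12 × (1.39920e+06 − 1280.00) = 116494.
Partial sum through k=1: 2.80071e+07.
k=2: B_{4}/(4)! × [f^{(3)}(23) − f^{(3)}(4)] = −1/720 × (31740.0 − 960.000) = -42.7500.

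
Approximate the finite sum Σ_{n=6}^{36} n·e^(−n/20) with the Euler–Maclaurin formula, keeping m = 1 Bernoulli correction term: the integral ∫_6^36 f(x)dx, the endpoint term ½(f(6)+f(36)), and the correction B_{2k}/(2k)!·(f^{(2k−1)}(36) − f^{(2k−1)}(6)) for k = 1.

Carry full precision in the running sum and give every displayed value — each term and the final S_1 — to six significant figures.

S_1 ≈ 205.234

The integral term ∫_6^36 x·e^(−x/20) dx = 200.091.
Boundary: ½(f(6) + f(36)) = ½(4.44491 + 5.95076) = 5.19783.
Integral + boundary = 205.289.
k=1: B_{2}/(2)! × [f^{(1)}(36) − f^{(1)}(6)] = 1/12 × (-0.132239 − 0.518573) = -0.0542343.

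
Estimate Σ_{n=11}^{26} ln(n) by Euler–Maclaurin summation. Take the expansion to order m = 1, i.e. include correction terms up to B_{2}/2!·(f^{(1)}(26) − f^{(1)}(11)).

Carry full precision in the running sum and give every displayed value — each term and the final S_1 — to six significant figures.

Integral: ∫_11^26 ln(x) dx = 43.3337.
½[f(11) + f(26)] = ½[2.39790 + 3.25810] = 2.82800.
Running total after boundary: 46.1617.
Order-1 term: 1/12 · (0.0384615 − 0.0909091) = -0.00437063.

S_1 ≈ 46.1573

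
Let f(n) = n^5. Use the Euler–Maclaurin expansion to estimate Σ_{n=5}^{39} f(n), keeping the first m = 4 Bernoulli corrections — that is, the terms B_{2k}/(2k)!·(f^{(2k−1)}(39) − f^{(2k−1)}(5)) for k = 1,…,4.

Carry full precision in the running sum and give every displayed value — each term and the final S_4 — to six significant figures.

S_4 ≈ 6.32532e+08

The integral term ∫_5^39 x^5 dx = 5.86455e+08.
½[f(5) + f(39)] = ½[3125.00 + 9.02242e+07] = 4.51137e+07.
Running total after boundary: 6.31568e+08.
Order-1 term: 1/12 · (1.15672e+07 − 3125.00) = 963673.
After k=1: 6.32532e+08.
Order-2 term: −1/720 · (91260.0 − 1500.00) = -124.667.
After k=2: 6.32532e+08.
Order-3 term: 1/30240 · (120.000 − 120.000) = 0.00000.
After k=3: 6.32532e+08.
Order-4 term: −1/1209600 · (0.00000 − 0.00000) = 0.00000.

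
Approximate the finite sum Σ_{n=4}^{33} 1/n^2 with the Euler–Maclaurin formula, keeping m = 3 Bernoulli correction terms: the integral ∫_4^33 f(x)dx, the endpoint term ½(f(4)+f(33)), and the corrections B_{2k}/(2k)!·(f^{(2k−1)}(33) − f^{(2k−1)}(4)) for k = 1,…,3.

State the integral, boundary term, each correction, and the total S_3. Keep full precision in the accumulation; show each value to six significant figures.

S_3 ≈ 0.253975

Integral: ∫_4^33 1/x^2 dx = 0.219697.
Endpoint term: (f(4) + f(33))/2 = (0.0625000 + 0.000918274)/2 = 0.0317091.
Integral + boundary = 0.251406.
Correction k=1: B_{2}/2! · (f^{(1)}(33) − f^{(1)}(4)) = 1/12 · (-5.56529e-05 − (-0.0312500)) = 0.00259953.
After k=1: 0.254006.
Correction k=2: B_{4}/4! · (f^{(3)}(33) − f^{(3)}(4)) = −1/720 · (-6.13256e-07 − (-0.0234375)) = -3.25512e-05.
After k=2: 0.253973.
Correction k=3: B_{6}/6! · (f^{(5)}(33) − f^{(5)}(4)) = 1/30240 · (-1.68941e-08 − (-0.0439453)) = 1.45322e-06.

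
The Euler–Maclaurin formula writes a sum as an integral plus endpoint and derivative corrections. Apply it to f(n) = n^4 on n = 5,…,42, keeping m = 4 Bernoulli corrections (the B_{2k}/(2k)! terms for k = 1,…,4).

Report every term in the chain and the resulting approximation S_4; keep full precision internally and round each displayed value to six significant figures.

S_4 ≈ 2.77184e+07

∫_5^42 x^4 dx evaluates to 2.61376e+07.
½[f(5) + f(42)] = ½[625.000 + 3.11170e+06] = 1.55616e+06.
Running total after boundary: 2.76938e+07.
Correction k=1: B_{2}/2! · (f^{(1)}(42) − f^{(1)}(5)) = 1/12 · (296352 − 500.000) = 24654.3.
After k=1: 2.77184e+07.
Correction k=2: B_{4}/4! · (f^{(3)}(42) − f^{(3)}(5)) = −1/720 · (1008.00 − 120.000) = -1.23333.
After k=2: 2.77184e+07.
Correction k=3: B_{6}/6! · (f^{(5)}(42) − f^{(5)}(5)) = 1/30240 · (0.00000 − 0.00000) = 0.00000.
After k=3: 2.77184e+07.
Correction k=4: B_{8}/8! · (f^{(7)}(42) − f^{(7)}(5)) = −1/1209600 · (0.00000 − 0.00000) = 0.00000.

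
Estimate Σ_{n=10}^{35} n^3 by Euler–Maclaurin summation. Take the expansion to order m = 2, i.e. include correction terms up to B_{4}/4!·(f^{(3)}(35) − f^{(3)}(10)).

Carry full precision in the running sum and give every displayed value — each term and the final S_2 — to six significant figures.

∫_10^35 x^3 dx evaluates to 372656.
Endpoint term: (f(10) + f(35))/2 = (1000.00 + 42875.0)/2 = 21937.5.
Running total after boundary: 394594.
Order-1 term: 1/12 · (3675.00 − 300.000) = 281.250.
Running total after k=1: 394875.
Order-2 term: −1/720 · (6.00000 − 6.00000) = 0.00000.

S_2 ≈ 394875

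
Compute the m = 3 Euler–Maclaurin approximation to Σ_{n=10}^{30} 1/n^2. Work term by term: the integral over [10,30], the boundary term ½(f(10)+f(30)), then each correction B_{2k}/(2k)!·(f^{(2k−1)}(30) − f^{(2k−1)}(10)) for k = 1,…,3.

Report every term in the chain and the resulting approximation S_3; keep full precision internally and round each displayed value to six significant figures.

S_3 ≈ 0.0723824

∫_10^30 1/x^2 dx evaluates to 0.0666667.
Boundary: ½(f(10) + f(30)) = ½(0.0100000 + 0.00111111) = 0.00555556.
Integral + boundary = 0.0722222.
Order-1 term: 1/12 · (-7.40741e-05 − (-0.00200000)) = 0.000160494.
Partial sum through k=1: 0.0723827.
Order-2 term: −1/720 · (-9.87654e-07 − (-0.000240000)) = -3.31962e-07.
Partial sum through k=2: 0.0723824.
Order-3 term: 1/30240 · (-3.29218e-08 − (-7.20000e-05)) = 2.37986e-09.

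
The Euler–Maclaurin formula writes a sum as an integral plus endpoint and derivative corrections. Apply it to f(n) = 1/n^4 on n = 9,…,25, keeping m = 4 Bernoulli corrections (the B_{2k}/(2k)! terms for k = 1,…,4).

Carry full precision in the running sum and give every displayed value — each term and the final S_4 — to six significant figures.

S_4 ≈ 0.000518979

The integral term ∫_9^25 1/x^4 dx = 0.000435914.
Endpoint term: (f(9) + f(25))/2 = (0.000152416 + 2.56000e-06)/2 = 7.74879e-05.
So far: 0.000513402.
k=1: B_{2}/(2)! × [f^{(1)}(25) − f^{(1)}(9)] = 1/12 × (-4.09600e-07 − (-6.77404e-05)) = 5.61090e-06.
After k=1: 0.000519013.
k=2: B_{4}/(4)! × [f^{(3)}(25) − f^{(3)}(9)] = −1/720 × (-1.96608e-08 − (-2.50890e-05)) = -3.48186e-08.
After k=2: 0.000518978.
k=3: B_{6}/(6)! × [f^{(5)}(25) − f^{(5)}(9)] = 1/30240 × (-1.76161e-09 − (-1.73455e-05)) = 5.73536e-10.
After k=3: 0.000518979.
k=4: B_{8}/(8)! × [f^{(7)}(25) − f^{(7)}(9)] = −1/1209600 × (-2.53672e-10 − (-1.92728e-05)) = -1.59330e-11.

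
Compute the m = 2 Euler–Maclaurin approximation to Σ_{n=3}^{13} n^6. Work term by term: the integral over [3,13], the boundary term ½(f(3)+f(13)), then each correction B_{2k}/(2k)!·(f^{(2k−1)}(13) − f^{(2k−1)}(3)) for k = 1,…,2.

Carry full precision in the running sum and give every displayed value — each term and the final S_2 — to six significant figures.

S_2 ≈ 1.15627e+07

∫_3^13 x^6 dx evaluates to 8.96376e+06.
Boundary: ½(f(3) + f(13)) = ½(729.000 + 4.82681e+06) = 2.41377e+06.
So far: 1.13775e+07.
k=1: B_{2}/(2)! × [f^{(1)}(13) − f^{(1)}(3)] = 1/12 × (2.22776e+06 − 1458.00) = 185525.
Running total after k=1: 1.15631e+07.
k=2: B_{4}/(4)! × [f^{(3)}(13) − f^{(3)}(3)] = −1/720 × (263640 − 3240.00) = -361.667.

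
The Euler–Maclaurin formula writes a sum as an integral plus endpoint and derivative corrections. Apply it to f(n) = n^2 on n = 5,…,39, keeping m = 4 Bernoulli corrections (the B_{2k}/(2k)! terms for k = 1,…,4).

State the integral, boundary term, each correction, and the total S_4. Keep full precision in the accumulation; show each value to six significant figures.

S_4 ≈ 20510.0

Integral: ∫_5^39 x^2 dx = 19731.3.
½[f(5) + f(39)] = ½[25.0000 + 1521.00] = 773.000.
Running total after boundary: 20504.3.
k=1: B_{2}/(2)! × [f^{(1)}(39) − f^{(1)}(5)] = 1/12 × (78.0000 − 10.0000) = 5.66667.
After k=1: 20510.0.
k=2: B_{4}/(4)! × [f^{(3)}(39) − f^{(3)}(5)] = −1/720 × (0.00000 − 0.00000) = 0.00000.
After k=2: 20510.0.
k=3: B_{6}/(6)! × [f^{(5)}(39) − f^{(5)}(5)] = 1/30240 × (0.00000 − 0.00000) = 0.00000.
After k=3: 20510.0.
k=4: B_{8}/(8)! × [f^{(7)}(39) − f^{(7)}(5)] = −1/1209600 × (0.00000 − 0.00000) = 0.00000.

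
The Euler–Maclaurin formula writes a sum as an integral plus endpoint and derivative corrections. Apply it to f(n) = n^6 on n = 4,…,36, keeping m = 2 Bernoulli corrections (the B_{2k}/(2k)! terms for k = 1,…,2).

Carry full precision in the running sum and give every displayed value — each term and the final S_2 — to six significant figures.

S_2 ≈ 1.23135e+10

The integral term ∫_4^36 x^6 dx = 1.11949e+10.
Boundary: ½(f(4) + f(36)) = ½(4096.00 + 2.17678e+09) = 1.08839e+09.
Integral + boundary = 1.22833e+10.
Correction k=1: B_{2}/2! · (f^{(1)}(36) − f^{(1)}(4)) = 1/12 · (3.62797e+08 − 6144.00) = 3.02326e+07.
Partial sum through k=1: 1.23135e+10.
Correction k=2: B_{4}/4! · (f^{(3)}(36) − f^{(3)}(4)) = −1/720 · (5.59872e+06 − 7680.00) = -7765.33.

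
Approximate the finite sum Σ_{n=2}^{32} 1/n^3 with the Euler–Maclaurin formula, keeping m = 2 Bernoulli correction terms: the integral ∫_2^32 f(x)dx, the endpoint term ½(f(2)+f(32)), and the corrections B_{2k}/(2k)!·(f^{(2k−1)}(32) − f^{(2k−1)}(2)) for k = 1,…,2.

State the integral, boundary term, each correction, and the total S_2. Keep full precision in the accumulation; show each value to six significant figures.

S_2 ≈ 0.201350

∫_2^32 1/x^3 dx evaluates to 0.124512.
Boundary: ½(f(2) + f(32)) = ½(0.125000 + 3.05176e-05) = 0.0625153.
Integral + boundary = 0.187027.
k=1: B_{2}/(2)! × [f^{(1)}(32) − f^{(1)}(2)] = 1/12 × (-2.86102e-06 − (-0.187500)) = 0.0156248.
After k=1: 0.202652.
k=2: B_{4}/(4)! × [f^{(3)}(32) − f^{(3)}(2)] = −1/720 × (-5.58794e-08 − (-0.937500)) = -0.00130208.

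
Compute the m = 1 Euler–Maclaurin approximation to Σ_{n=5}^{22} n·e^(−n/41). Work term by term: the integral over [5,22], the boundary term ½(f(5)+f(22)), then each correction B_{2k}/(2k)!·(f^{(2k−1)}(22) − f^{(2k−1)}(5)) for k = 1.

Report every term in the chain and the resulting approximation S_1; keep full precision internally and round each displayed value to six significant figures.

Integral: ∫_5^22 x·e^(−x/41) dx = 159.084.
½[f(5) + f(22)] = ½[4.42596 + 12.8643] = 8.64514.
Integral + boundary = 167.729.
k=1: B_{2}/(2)! × [f^{(1)}(22) − f^{(1)}(5)] = 1/12 × (0.270978 − 0.777241) = -0.0421886.

S_1 ≈ 167.687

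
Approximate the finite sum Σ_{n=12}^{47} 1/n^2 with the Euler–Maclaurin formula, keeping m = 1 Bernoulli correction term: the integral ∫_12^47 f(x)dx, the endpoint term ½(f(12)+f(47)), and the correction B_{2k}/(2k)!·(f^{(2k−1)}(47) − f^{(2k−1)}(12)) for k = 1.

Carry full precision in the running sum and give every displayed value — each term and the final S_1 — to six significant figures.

∫_12^47 1/x^2 dx evaluates to 0.0620567.
Endpoint term: (f(12) + f(47))/2 = (0.00694444 + 0.000452694)/2 = 0.00369857.
Integral + boundary = 0.0657553.
k=1: B_{2}/(2)! × [f^{(1)}(47) − f^{(1)}(12)] = 1/12 × (-1.92636e-05 − (-0.00115741)) = 9.48453e-05.

S_1 ≈ 0.0658502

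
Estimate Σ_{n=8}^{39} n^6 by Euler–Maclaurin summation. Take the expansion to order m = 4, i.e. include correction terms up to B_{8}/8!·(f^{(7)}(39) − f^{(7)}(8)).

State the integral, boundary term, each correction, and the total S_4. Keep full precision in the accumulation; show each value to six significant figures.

S_4 ≈ 2.14087e+10

∫_8^39 x^6 dx evaluates to 1.96041e+10.
Endpoint term: (f(8) + f(39))/2 = (262144 + 3.51874e+09)/2 = 1.75950e+09.
So far: 2.13636e+10.
Order-1 term: 1/12 · (5.41345e+08 − 196608) = 4.50957e+07.
Partial sum through k=1: 2.14087e+10.
Order-2 term: −1/720 · (7.11828e+06 − 61440.0) = -9801.17.
Partial sum through k=2: 2.14087e+10.
Order-3 term: 1/30240 · (28080.0 − 5760.00) = 0.738095.
Partial sum through k=3: 2.14087e+10.
Order-4 term: −1/1209600 · (0.00000 − 0.00000) = 0.00000.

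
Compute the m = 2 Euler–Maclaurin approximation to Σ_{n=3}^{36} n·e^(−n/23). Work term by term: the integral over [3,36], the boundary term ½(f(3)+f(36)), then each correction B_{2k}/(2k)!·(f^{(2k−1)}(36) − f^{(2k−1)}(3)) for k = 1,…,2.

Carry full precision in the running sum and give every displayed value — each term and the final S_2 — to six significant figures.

S_2 ≈ 246.208

Integral: ∫_3^36 x·e^(−x/23) dx = 241.202.
½[f(3) + f(36)] = ½[2.63314 + 7.52553] = 5.07934.
Integral + boundary = 246.281.
Order-1 term: 1/12 · (-0.118154 − 0.763229) = -0.0734487.
Partial sum through k=1: 246.208.
Order-2 term: −1/720 · (0.000566977 − 0.00476117) = 5.82526e-06.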